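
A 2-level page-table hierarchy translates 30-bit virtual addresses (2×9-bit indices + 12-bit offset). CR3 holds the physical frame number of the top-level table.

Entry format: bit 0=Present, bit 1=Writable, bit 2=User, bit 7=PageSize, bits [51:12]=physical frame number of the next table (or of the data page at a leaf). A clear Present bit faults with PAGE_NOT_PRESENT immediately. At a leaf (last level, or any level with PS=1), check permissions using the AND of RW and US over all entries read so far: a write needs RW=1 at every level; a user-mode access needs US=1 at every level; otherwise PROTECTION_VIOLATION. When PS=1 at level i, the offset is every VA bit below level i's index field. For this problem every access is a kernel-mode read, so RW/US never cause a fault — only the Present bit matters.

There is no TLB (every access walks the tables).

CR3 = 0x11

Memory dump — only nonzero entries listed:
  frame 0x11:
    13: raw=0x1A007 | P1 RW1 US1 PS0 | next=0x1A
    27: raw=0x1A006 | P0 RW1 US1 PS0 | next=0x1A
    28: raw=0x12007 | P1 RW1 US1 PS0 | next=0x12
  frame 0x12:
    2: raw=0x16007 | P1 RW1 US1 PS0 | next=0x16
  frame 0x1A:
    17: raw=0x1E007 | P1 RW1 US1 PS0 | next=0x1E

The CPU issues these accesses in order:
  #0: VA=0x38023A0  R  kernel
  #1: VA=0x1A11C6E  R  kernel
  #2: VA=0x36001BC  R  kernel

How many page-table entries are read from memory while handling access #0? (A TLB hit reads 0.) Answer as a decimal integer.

Per-access translation:
#0 VA=0x38023A0 (r,kernel):
  L0: frame=0x11 idx=28 entry=0x12007 [P=1 RW=1 US=1 PS=0]
  L1: frame=0x12 idx=2 entry=0x16007 [P=1 RW=1 US=1 PS=0]
  ⇒ phys 0x163A0  [2 reads]
#1 VA=0x1A11C6E (r,kernel):
  L0: frame=0x11 idx=13 entry=0x1A007 [P=1 RW=1 US=1 PS=0]
  L1: frame=0x1A idx=17 entry=0x1E007 [P=1 RW=1 US=1 PS=0]
  ⇒ phys 0x1EC6E  [2 reads]
#2 VA=0x36001BC (r,kernel):
  L0: frame=0x11 idx=27 entry=0x1A006 [P=0 RW=1 US=1 PS=0]
  → PAGE_NOT_PRESENT  (1 entries read)

Entries read for #0: 2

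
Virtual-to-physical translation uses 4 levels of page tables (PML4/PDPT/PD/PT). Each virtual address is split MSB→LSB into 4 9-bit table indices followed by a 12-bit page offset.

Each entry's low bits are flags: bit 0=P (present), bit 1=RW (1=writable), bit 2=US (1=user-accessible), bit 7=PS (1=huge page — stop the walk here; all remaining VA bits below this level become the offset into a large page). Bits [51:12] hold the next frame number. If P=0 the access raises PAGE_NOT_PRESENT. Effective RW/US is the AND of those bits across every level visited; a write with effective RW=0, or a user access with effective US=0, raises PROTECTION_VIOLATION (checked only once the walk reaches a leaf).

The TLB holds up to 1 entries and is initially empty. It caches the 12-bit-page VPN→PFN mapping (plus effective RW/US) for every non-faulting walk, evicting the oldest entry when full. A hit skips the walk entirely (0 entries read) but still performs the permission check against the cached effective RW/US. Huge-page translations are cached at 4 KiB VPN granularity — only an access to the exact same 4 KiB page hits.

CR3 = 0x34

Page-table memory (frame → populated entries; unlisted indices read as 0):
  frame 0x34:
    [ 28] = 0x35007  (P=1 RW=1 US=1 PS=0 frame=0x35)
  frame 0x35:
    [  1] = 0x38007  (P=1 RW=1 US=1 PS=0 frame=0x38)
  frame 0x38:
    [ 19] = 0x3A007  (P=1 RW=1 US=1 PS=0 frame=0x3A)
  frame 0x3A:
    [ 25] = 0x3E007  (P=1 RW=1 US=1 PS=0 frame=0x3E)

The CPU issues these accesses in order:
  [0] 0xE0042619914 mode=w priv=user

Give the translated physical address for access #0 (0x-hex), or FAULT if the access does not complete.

Walk each access:
#0 VA=0xE0042619914 (w,user):
  [0] read 0x34 idx=28: raw=0x35007 flags P=1 W=1 U=1 S=0
  [1] read 0x35 idx=1: raw=0x38007 flags P=1 W=1 U=1 S=0
  [2] read 0x38 idx=19: raw=0x3A007 flags P=1 W=1 U=1 S=0
  [3] read 0x3A idx=25: raw=0x3E007 flags P=1 W=1 U=1 S=0
  → PA=0x3E914  (4 entries read)

Access #0 PA: 0x3E914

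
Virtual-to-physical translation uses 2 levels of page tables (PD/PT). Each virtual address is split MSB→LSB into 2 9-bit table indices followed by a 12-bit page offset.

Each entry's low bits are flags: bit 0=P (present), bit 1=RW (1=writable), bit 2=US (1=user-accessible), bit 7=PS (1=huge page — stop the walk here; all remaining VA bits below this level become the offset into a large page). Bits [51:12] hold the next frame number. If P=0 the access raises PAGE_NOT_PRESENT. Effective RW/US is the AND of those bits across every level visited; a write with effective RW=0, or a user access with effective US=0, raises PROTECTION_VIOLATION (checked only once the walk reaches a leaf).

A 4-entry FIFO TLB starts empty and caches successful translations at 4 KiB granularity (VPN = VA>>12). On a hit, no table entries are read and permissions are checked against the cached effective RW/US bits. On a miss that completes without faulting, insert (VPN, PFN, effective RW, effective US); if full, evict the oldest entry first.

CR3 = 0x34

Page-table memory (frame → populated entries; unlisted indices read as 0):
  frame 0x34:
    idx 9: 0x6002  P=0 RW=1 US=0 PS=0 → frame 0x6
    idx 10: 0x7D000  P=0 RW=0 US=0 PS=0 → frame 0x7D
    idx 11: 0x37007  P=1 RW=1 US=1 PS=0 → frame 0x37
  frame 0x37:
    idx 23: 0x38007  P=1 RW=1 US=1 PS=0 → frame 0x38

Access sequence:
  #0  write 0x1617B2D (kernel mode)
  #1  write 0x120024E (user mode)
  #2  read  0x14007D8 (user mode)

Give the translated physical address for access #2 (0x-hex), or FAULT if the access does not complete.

Walk each access:
#0 VA=0x1617B2D (w,kernel):
  L0 @0x34[11] → 0x37007  P=1,RW=1,US=1,PS=0
  L1 @0x37[23] → 0x38007  P=1,RW=1,US=1,PS=0
  → PA=0x38B2D  (2 entries read)
#1 VA=0x120024E (w,user):
  L0 @0x34[9] → 0x6002  P=0,RW=1,US=0,PS=0
  → PAGE_NOT_PRESENT  (1 entries read)
#2 VA=0x14007D8 (r,user):
  L0 @0x34[10] → 0x7D000  P=0,RW=0,US=0,PS=0
  → PAGE_NOT_PRESENT  (1 entries read)

Access #2 PA: FAULT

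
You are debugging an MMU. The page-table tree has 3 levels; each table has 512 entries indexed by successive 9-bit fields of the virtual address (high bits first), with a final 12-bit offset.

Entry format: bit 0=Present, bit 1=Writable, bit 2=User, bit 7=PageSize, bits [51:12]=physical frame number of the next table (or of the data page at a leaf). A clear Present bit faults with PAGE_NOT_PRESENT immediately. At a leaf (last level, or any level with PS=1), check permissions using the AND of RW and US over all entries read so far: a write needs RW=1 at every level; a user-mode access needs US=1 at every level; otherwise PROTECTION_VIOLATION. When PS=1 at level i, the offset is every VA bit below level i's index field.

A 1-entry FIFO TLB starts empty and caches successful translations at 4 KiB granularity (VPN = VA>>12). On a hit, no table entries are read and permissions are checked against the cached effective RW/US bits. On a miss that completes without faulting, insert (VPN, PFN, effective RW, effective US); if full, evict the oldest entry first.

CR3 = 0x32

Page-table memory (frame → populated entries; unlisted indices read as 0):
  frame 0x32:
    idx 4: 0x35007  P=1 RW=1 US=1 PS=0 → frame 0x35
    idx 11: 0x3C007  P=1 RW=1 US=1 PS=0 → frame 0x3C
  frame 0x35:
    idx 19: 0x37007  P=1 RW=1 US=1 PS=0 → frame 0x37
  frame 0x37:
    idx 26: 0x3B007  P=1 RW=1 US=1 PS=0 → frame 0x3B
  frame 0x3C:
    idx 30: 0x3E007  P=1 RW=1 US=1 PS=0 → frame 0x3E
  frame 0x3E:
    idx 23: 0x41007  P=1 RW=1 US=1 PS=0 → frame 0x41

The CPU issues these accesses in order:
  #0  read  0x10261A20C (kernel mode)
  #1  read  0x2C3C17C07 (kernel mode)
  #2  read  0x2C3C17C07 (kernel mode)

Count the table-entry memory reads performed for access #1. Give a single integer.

Trace:
#0 VA=0x10261A20C (r,kernel):
  L0: frame=0x32 idx=4 entry=0x35007 [P=1 RW=1 US=1 PS=0]
  L1: frame=0x35 idx=19 entry=0x37007 [P=1 RW=1 US=1 PS=0]
  L2: frame=0x37 idx=26 entry=0x3B007 [P=1 RW=1 US=1 PS=0]
  ✓ 0x3B20C  — 3 lookups
#1 VA=0x2C3C17C07 (r,kernel):
  L0: frame=0x32 idx=11 entry=0x3C007 [P=1 RW=1 US=1 PS=0]
  L1: frame=0x3C idx=30 entry=0x3E007 [P=1 RW=1 US=1 PS=0]
  L2: frame=0x3E idx=23 entry=0x41007 [P=1 RW=1 US=1 PS=0]
  ✓ 0x41C07  — 3 lookups
#2 VA=0x2C3C17C07 (r,kernel):
  TLB hit vpn=0x2C3C17 → PA=0x41C07

Entries read for #1: 3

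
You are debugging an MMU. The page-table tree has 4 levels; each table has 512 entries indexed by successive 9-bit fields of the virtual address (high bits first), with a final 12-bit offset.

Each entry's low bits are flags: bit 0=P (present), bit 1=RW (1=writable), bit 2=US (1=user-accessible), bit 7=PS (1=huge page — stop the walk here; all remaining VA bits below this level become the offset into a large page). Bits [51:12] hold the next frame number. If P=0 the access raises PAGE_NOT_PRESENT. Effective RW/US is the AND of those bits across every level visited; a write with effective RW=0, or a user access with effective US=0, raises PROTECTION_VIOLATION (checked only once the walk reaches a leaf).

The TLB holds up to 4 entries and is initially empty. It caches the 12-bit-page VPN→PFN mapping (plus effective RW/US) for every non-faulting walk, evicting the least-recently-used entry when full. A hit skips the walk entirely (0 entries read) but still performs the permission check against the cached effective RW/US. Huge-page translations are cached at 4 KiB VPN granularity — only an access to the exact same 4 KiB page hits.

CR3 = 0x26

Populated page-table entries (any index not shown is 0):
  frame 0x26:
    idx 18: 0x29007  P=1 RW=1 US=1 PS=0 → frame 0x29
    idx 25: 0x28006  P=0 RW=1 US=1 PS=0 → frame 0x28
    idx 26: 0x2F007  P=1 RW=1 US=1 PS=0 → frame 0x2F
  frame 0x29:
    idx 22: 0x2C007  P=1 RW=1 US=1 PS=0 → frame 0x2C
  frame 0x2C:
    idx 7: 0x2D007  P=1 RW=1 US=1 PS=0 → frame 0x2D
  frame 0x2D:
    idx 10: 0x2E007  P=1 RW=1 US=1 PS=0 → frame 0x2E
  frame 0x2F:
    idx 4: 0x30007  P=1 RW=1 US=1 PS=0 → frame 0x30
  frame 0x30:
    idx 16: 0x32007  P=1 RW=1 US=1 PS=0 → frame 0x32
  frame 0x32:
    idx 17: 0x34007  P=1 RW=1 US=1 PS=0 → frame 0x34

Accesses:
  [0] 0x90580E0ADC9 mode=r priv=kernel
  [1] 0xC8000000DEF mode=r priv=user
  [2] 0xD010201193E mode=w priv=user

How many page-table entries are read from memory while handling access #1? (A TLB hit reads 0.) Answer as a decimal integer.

Trace:
#0 VA=0x90580E0ADC9 (r,kernel):
  lvl0: tbl 0x26, slot 18 ⇒ 0x29007 (P1/RW1/US1/PS0)
  lvl1: tbl 0x29, slot 22 ⇒ 0x2C007 (P1/RW1/US1/PS0)
  lvl2: tbl 0x2C, slot 7 ⇒ 0x2D007 (P1/RW1/US1/PS0)
  lvl3: tbl 0x2D, slot 10 ⇒ 0x2E007 (P1/RW1/US1/PS0)
  ✓ 0x2EDC9  — 4 lookups
#1 VA=0xC8000000DEF (r,user):
  lvl0: tbl 0x26, slot 25 ⇒ 0x28006 (P0/RW1/US1/PS0)
  ✗ PAGE_NOT_PRESENT  [1 reads]
#2 VA=0xD010201193E (w,user):
  lvl0: tbl 0x26, slot 26 ⇒ 0x2F007 (P1/RW1/US1/PS0)
  lvl1: tbl 0x2F, slot 4 ⇒ 0x30007 (P1/RW1/US1/PS0)
  lvl2: tbl 0x30, slot 16 ⇒ 0x32007 (P1/RW1/US1/PS0)
  lvl3: tbl 0x32, slot 17 ⇒ 0x34007 (P1/RW1/US1/PS0)
  ✓ 0x3493E  — 4 lookups

Entries read for #1: 1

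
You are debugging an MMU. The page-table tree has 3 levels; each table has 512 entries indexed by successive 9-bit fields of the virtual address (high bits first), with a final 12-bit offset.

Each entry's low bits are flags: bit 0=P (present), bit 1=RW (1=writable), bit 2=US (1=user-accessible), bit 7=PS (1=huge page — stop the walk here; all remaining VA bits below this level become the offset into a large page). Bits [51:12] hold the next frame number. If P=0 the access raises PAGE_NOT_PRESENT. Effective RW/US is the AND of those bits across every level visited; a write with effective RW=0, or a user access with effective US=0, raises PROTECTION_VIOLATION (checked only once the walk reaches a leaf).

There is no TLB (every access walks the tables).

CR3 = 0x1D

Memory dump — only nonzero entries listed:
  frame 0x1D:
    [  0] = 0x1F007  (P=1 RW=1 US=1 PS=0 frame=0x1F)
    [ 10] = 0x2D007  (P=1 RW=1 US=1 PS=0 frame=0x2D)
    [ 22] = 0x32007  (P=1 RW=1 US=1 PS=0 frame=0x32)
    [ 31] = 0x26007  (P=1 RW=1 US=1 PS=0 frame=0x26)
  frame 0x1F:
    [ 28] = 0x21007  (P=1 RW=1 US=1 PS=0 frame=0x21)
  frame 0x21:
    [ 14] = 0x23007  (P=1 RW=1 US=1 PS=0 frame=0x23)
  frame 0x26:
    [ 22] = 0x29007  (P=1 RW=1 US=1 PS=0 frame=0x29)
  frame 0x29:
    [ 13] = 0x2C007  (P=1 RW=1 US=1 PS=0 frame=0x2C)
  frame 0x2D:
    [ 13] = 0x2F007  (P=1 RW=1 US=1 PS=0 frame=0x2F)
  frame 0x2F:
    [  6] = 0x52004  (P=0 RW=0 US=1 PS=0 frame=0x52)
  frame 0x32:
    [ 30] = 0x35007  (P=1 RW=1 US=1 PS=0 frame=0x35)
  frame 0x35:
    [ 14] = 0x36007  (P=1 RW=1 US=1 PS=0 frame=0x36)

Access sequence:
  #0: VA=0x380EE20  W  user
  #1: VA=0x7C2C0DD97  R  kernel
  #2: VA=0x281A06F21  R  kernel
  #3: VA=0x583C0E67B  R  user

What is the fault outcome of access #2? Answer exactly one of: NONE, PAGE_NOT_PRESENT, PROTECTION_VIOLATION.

Trace:
#0 VA=0x380EE20 (w,user):
  L0 @0x1D[0] → 0x1F007  P=1,RW=1,US=1,PS=0
  L1 @0x1F[28] → 0x21007  P=1,RW=1,US=1,PS=0
  L2 @0x21[14] → 0x23007  P=1,RW=1,US=1,PS=0
  → PA=0x23E20  (3 entries read)
#1 VA=0x7C2C0DD97 (r,kernel):
  L0 @0x1D[31] → 0x26007  P=1,RW=1,US=1,PS=0
  L1 @0x26[22] → 0x29007  P=1,RW=1,US=1,PS=0
  L2 @0x29[13] → 0x2C007  P=1,RW=1,US=1,PS=0
  → PA=0x2CD97  (3 entries read)
#2 VA=0x281A06F21 (r,kernel):
  L0 @0x1D[10] → 0x2D007  P=1,RW=1,US=1,PS=0
  L1 @0x2D[13] → 0x2F007  P=1,RW=1,US=1,PS=0
  L2 @0x2F[6] → 0x52004  P=0,RW=0,US=1,PS=0
  ⇒ fault: PAGE_NOT_PRESENT  — 3 lookups
#3 VA=0x583C0E67B (r,user):
  L0 @0x1D[22] → 0x32007  P=1,RW=1,US=1,PS=0
  L1 @0x32[30] → 0x35007  P=1,RW=1,US=1,PS=0
  L2 @0x35[14] → 0x36007  P=1,RW=1,US=1,PS=0
  → PA=0x3667B  (3 entries read)

Access #2 fault: PAGE_NOT_PRESENT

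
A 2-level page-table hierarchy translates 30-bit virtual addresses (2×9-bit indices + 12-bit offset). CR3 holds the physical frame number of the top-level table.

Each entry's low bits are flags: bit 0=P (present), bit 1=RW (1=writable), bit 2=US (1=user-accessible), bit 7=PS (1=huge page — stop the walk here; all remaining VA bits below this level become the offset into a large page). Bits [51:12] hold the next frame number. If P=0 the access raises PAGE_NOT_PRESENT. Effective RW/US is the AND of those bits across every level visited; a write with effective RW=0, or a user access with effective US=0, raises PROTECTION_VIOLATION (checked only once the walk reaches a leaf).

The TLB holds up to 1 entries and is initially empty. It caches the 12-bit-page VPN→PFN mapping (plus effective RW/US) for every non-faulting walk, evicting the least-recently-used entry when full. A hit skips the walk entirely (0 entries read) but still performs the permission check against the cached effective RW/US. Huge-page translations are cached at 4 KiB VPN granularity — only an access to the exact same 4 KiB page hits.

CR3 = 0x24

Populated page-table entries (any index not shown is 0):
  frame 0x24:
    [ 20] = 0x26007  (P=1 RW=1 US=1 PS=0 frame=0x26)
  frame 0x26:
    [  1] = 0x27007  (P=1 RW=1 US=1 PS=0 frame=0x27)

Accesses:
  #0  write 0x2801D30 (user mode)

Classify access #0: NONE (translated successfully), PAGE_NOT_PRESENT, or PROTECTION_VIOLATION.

Walk each access:
#0 VA=0x2801D30 (w,user):
  L0: frame=0x24 idx=20 entry=0x26007 [P=1 RW=1 US=1 PS=0]
  L1: frame=0x26 idx=1 entry=0x27007 [P=1 RW=1 US=1 PS=0]
  ✓ 0x27D30  — 2 lookups

Access #0 fault: NONE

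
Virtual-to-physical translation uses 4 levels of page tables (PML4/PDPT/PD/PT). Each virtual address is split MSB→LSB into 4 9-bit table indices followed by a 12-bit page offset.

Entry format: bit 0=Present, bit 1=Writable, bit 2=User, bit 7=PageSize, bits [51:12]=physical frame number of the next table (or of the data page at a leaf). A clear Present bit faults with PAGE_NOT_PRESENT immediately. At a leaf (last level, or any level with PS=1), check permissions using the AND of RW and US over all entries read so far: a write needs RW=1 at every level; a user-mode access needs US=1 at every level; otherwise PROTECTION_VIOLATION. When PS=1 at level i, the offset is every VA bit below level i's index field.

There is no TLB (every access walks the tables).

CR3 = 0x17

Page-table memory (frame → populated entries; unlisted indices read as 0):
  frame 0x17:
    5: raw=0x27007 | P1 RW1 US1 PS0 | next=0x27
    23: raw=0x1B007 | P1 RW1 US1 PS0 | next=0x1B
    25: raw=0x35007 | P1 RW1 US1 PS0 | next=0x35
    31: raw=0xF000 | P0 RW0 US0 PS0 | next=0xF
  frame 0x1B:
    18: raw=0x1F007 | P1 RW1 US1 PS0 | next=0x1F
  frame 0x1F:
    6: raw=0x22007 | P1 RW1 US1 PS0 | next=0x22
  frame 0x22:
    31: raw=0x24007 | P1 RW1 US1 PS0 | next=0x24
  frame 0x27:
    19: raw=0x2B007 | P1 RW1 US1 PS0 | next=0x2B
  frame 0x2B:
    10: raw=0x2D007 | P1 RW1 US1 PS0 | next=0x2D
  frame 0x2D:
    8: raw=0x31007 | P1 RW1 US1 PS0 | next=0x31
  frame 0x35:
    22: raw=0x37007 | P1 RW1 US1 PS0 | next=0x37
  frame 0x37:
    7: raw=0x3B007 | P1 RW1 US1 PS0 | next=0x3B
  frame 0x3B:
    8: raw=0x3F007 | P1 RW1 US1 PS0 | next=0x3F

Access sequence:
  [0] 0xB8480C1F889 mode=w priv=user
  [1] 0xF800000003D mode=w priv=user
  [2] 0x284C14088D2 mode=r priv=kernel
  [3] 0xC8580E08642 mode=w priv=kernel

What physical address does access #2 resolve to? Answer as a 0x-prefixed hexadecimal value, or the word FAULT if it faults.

Per-access translation:
#0 VA=0xB8480C1F889 (w,user):
  [0] read 0x17 idx=23: raw=0x1B007 flags P=1 W=1 U=1 S=0
  [1] read 0x1B idx=18: raw=0x1F007 flags P=1 W=1 U=1 S=0
  [2] read 0x1F idx=6: raw=0x22007 flags P=1 W=1 U=1 S=0
  [3] read 0x22 idx=31: raw=0x24007 flags P=1 W=1 U=1 S=0
  → PA=0x24889  (4 entries read)
#1 VA=0xF800000003D (w,user):
  [0] read 0x17 idx=31: raw=0xF000 flags P=0 W=0 U=0 S=0
  → PAGE_NOT_PRESENT  (1 entries read)
#2 VA=0x284C14088D2 (r,kernel):
  [0] read 0x17 idx=5: raw=0x27007 flags P=1 W=1 U=1 S=0
  [1] read 0x27 idx=19: raw=0x2B007 flags P=1 W=1 U=1 S=0
  [2] read 0x2B idx=10: raw=0x2D007 flags P=1 W=1 U=1 S=0
  [3] read 0x2D idx=8: raw=0x31007 flags P=1 W=1 U=1 S=0
  → PA=0x318D2  (4 entries read)
#3 VA=0xC8580E08642 (w,kernel):
  [0] read 0x17 idx=25: raw=0x35007 flags P=1 W=1 U=1 S=0
  [1] read 0x35 idx=22: raw=0x37007 flags P=1 W=1 U=1 S=0
  [2] read 0x37 idx=7: raw=0x3B007 flags P=1 W=1 U=1 S=0
  [3] read 0x3B idx=8: raw=0x3F007 flags P=1 W=1 U=1 S=0
  → PA=0x3F642  (4 entries read)

Access #2 PA: 0x318D2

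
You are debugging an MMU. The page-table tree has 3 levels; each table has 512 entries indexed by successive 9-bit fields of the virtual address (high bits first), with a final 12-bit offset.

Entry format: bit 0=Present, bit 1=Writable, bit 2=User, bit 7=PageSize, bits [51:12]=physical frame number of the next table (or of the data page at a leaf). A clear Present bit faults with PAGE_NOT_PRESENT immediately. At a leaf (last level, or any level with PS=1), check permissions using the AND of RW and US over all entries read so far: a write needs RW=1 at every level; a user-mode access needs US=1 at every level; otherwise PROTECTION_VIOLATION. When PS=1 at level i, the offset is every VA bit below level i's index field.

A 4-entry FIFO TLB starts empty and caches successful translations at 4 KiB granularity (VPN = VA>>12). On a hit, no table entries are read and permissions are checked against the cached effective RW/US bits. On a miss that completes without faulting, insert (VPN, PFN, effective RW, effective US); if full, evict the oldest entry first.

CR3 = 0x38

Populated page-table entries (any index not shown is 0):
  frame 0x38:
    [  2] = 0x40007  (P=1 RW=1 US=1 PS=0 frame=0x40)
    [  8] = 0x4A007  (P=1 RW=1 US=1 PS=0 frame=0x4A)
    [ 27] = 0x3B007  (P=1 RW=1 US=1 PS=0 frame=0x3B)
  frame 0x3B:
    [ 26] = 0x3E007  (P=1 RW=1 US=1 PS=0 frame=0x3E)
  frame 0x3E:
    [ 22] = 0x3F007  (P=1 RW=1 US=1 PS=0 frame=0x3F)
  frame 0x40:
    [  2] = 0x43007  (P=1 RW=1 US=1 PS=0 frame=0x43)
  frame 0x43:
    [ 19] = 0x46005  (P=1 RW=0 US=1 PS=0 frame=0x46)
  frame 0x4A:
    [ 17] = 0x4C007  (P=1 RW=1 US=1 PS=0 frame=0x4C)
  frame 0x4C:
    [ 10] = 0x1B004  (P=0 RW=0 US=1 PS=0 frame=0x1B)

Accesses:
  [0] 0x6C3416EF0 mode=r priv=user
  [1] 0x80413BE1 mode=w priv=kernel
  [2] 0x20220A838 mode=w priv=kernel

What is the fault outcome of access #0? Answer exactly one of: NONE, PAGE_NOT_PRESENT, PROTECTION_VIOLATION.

Trace:
#0 VA=0x6C3416EF0 (r,user):
  L0: frame=0x38 idx=27 entry=0x3B007 [P=1 RW=1 US=1 PS=0]
  L1: frame=0x3B idx=26 entry=0x3E007 [P=1 RW=1 US=1 PS=0]
  L2: frame=0x3E idx=22 entry=0x3F007 [P=1 RW=1 US=1 PS=0]
  ⇒ phys 0x3FEF0  [3 reads]
#1 VA=0x80413BE1 (w,kernel):
  L0: frame=0x38 idx=2 entry=0x40007 [P=1 RW=1 US=1 PS=0]
  L1: frame=0x40 idx=2 entry=0x43007 [P=1 RW=1 US=1 PS=0]
  L2: frame=0x43 idx=19 entry=0x46005 [P=1 RW=0 US=1 PS=0]
  ⇒ fault: PROTECTION_VIOLATION  — 3 lookups
#2 VA=0x20220A838 (w,kernel):
  L0: frame=0x38 idx=8 entry=0x4A007 [P=1 RW=1 US=1 PS=0]
  L1: frame=0x4A idx=17 entry=0x4C007 [P=1 RW=1 US=1 PS=0]
  L2: frame=0x4C idx=10 entry=0x1B004 [P=0 RW=0 US=1 PS=0]
  ⇒ fault: PAGE_NOT_PRESENT  — 3 lookups

Access #0 fault: NONE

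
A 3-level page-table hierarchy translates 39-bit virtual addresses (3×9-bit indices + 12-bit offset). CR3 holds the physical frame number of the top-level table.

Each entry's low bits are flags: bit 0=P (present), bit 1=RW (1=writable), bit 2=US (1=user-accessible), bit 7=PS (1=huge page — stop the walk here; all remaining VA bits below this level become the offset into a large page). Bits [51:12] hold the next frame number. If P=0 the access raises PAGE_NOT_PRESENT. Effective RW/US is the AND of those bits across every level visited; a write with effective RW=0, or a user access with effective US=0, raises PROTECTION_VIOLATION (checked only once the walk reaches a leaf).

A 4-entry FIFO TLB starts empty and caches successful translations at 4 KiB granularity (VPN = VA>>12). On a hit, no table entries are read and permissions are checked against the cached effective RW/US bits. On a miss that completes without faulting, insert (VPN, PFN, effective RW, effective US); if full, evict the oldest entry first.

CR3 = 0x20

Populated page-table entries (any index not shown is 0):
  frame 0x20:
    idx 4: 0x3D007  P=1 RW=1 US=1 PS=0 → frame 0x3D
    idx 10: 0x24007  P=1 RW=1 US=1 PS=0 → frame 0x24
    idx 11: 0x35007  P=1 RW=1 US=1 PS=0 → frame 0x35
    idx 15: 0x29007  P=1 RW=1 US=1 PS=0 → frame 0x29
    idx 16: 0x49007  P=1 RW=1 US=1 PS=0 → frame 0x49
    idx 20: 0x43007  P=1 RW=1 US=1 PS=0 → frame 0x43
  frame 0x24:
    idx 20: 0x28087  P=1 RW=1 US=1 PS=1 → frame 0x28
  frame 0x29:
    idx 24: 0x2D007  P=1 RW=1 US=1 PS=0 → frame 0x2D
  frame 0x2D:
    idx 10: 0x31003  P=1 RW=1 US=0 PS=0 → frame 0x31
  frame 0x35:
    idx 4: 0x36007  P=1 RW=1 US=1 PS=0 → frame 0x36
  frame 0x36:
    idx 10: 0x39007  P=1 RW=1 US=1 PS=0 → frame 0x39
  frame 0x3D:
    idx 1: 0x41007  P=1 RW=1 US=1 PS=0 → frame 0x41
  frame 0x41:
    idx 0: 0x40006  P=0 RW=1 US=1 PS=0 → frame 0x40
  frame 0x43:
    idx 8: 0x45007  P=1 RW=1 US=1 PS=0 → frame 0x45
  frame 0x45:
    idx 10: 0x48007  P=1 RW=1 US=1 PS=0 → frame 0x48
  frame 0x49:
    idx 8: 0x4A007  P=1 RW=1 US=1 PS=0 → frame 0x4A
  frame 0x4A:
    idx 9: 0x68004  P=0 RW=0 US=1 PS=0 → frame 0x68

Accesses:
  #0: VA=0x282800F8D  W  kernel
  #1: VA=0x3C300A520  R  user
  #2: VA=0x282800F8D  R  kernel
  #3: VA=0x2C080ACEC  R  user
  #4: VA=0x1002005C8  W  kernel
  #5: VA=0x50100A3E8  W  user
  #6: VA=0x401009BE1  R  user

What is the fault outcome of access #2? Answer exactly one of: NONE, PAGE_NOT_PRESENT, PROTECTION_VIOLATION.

Walk each access:
#0 VA=0x282800F8D (w,kernel):
  L0 @0x20[10] → 0x24007  P=1,RW=1,US=1,PS=0
  L1 @0x24[20] → 0x28087  P=1,RW=1,US=1,PS=1
  → PA=0x28F8D (huge @L1)  (2 entries read)
#1 VA=0x3C300A520 (r,user):
  L0 @0x20[15] → 0x29007  P=1,RW=1,US=1,PS=0
  L1 @0x29[24] → 0x2D007  P=1,RW=1,US=1,PS=0
  L2 @0x2D[10] → 0x31003  P=1,RW=1,US=0,PS=0
  → PROTECTION_VIOLATION  (3 entries read)
#2 VA=0x282800F8D (r,kernel):
  TLB hit vpn=0x282800 → PA=0x28F8D
#3 VA=0x2C080ACEC (r,user):
  L0 @0x20[11] → 0x35007  P=1,RW=1,US=1,PS=0
  L1 @0x35[4] → 0x36007  P=1,RW=1,US=1,PS=0
  L2 @0x36[10] → 0x39007  P=1,RW=1,US=1,PS=0
  → PA=0x39CEC  (3 entries read)
#4 VA=0x1002005C8 (w,kernel):
  L0 @0x20[4] → 0x3D007  P=1,RW=1,US=1,PS=0
  L1 @0x3D[1] → 0x41007  P=1,RW=1,US=1,PS=0
  L2 @0x41[0] → 0x40006  P=0,RW=1,US=1,PS=0
  → PAGE_NOT_PRESENT  (3 entries read)
#5 VA=0x50100A3E8 (w,user):
  L0 @0x20[20] → 0x43007  P=1,RW=1,US=1,PS=0
  L1 @0x43[8] → 0x45007  P=1,RW=1,US=1,PS=0
  L2 @0x45[10] → 0x48007  P=1,RW=1,US=1,PS=0
  → PA=0x483E8  (3 entries read)
#6 VA=0x401009BE1 (r,user):
  L0 @0x20[16] → 0x49007  P=1,RW=1,US=1,PS=0
  L1 @0x49[8] → 0x4A007  P=1,RW=1,US=1,PS=0
  L2 @0x4A[9] → 0x68004  P=0,RW=0,US=1,PS=0
  → PAGE_NOT_PRESENT  (3 entries read)

Access #2 fault: NONE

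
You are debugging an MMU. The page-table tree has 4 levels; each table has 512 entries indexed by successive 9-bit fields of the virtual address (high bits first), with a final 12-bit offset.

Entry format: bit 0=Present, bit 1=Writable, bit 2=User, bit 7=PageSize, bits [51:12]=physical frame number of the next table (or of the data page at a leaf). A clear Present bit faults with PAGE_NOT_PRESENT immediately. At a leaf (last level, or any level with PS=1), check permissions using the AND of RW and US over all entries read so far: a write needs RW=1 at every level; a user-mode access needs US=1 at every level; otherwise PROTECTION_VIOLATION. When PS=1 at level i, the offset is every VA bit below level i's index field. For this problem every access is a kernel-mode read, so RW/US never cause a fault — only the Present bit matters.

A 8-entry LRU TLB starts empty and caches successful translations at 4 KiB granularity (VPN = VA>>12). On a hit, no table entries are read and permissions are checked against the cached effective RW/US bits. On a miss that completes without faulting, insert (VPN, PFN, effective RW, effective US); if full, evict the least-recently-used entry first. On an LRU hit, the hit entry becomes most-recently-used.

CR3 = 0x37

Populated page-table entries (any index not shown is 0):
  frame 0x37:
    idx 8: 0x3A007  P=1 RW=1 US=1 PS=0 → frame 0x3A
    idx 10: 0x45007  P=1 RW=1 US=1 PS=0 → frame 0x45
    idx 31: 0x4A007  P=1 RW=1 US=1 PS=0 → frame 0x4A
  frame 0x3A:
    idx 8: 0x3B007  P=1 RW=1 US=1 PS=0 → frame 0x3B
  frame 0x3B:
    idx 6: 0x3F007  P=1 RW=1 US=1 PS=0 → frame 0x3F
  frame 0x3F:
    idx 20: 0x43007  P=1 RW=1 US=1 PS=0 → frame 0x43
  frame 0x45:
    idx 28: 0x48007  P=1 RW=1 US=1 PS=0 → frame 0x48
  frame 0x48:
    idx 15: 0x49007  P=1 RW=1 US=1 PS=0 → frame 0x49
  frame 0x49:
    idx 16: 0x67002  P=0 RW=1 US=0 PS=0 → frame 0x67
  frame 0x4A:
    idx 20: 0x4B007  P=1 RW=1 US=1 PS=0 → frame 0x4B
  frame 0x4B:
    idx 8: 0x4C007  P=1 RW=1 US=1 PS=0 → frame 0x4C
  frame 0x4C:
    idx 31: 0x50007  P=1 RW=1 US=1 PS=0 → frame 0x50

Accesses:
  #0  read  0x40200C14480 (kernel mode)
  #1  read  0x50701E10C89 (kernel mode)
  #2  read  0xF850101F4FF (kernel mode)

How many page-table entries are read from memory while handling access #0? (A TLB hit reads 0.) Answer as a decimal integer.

Walk each access:
#0 VA=0x40200C14480 (r,kernel):
  [0] read 0x37 idx=8: raw=0x3A007 flags P=1 W=1 U=1 S=0
  [1] read 0x3A idx=8: raw=0x3B007 flags P=1 W=1 U=1 S=0
  [2] read 0x3B idx=6: raw=0x3F007 flags P=1 W=1 U=1 S=0
  [3] read 0x3F idx=20: raw=0x43007 flags P=1 W=1 U=1 S=0
  ⇒ phys 0x43480  [4 reads]
#1 VA=0x50701E10C89 (r,kernel):
  [0] read 0x37 idx=10: raw=0x45007 flags P=1 W=1 U=1 S=0
  [1] read 0x45 idx=28: raw=0x48007 flags P=1 W=1 U=1 S=0
  [2] read 0x48 idx=15: raw=0x49007 flags P=1 W=1 U=1 S=0
  [3] read 0x49 idx=16: raw=0x67002 flags P=0 W=1 U=0 S=0
  → PAGE_NOT_PRESENT  (4 entries read)
#2 VA=0xF850101F4FF (r,kernel):
  [0] read 0x37 idx=31: raw=0x4A007 flags P=1 W=1 U=1 S=0
  [1] read 0x4A idx=20: raw=0x4B007 flags P=1 W=1 U=1 S=0
  [2] read 0x4B idx=8: raw=0x4C007 flags P=1 W=1 U=1 S=0
  [3] read 0x4C idx=31: raw=0x50007 flags P=1 W=1 U=1 S=0
  ⇒ phys 0x504FF  [4 reads]

Entries read for #0: 4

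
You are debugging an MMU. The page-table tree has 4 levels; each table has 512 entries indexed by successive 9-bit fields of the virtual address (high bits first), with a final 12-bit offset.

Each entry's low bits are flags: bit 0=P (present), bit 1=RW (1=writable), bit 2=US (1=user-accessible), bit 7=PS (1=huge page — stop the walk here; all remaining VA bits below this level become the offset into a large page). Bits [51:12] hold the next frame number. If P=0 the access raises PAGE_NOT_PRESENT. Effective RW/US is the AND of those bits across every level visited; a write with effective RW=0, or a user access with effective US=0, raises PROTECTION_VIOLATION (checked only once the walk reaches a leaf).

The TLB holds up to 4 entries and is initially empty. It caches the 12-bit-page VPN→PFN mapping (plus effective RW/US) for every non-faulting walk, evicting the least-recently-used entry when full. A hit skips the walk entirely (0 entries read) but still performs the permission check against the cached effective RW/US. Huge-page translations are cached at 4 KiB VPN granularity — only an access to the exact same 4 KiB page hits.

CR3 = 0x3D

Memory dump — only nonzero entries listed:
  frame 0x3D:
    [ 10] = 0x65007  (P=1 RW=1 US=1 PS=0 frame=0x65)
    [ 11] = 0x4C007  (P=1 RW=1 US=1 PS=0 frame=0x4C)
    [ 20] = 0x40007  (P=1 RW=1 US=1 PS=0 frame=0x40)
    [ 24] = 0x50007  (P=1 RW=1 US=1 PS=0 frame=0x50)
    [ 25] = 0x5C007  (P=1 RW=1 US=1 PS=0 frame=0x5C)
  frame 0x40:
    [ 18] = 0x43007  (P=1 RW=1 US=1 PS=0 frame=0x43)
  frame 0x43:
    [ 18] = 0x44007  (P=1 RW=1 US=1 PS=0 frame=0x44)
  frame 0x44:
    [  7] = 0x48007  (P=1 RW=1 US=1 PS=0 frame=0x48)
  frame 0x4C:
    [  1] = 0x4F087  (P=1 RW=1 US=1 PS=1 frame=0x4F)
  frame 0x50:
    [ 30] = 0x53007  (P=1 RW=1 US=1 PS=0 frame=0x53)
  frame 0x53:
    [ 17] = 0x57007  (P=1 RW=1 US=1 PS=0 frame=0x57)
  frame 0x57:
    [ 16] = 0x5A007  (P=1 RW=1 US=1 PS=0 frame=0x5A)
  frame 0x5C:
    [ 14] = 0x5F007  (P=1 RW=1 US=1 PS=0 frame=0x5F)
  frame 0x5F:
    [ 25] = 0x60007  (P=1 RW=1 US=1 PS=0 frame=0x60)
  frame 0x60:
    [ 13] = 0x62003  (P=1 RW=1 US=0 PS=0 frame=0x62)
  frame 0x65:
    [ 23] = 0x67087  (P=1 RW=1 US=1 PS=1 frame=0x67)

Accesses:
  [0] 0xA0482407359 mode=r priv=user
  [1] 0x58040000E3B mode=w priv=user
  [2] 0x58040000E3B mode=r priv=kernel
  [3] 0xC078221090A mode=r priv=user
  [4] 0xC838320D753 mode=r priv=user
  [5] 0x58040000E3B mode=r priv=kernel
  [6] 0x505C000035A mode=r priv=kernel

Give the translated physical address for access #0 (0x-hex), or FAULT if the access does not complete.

Trace:
#0 VA=0xA0482407359 (r,user):
  L0 @0x3D[20] → 0x40007  P=1,RW=1,US=1,PS=0
  L1 @0x40[18] → 0x43007  P=1,RW=1,US=1,PS=0
  L2 @0x43[18] → 0x44007  P=1,RW=1,US=1,PS=0
  L3 @0x44[7] → 0x48007  P=1,RW=1,US=1,PS=0
  ✓ 0x48359  — 4 lookups
#1 VA=0x58040000E3B (w,user):
  L0 @0x3D[11] → 0x4C007  P=1,RW=1,US=1,PS=0
  L1 @0x4C[1] → 0x4F087  P=1,RW=1,US=1,PS=1
  ✓ 0x4FE3B (huge @L1)  — 2 lookups
#2 VA=0x58040000E3B (r,kernel):
  TLB hit vpn=0x58040000 → PA=0x4FE3B
#3 VA=0xC078221090A (r,user):
  L0 @0x3D[24] → 0x50007  P=1,RW=1,US=1,PS=0
  L1 @0x50[30] → 0x53007  P=1,RW=1,US=1,PS=0
  L2 @0x53[17] → 0x57007  P=1,RW=1,US=1,PS=0
  L3 @0x57[16] → 0x5A007  P=1,RW=1,US=1,PS=0
  ✓ 0x5A90A  — 4 lookups
#4 VA=0xC838320D753 (r,user):
  L0 @0x3D[25] → 0x5C007  P=1,RW=1,US=1,PS=0
  L1 @0x5C[14] → 0x5F007  P=1,RW=1,US=1,PS=0
  L2 @0x5F[25] → 0x60007  P=1,RW=1,US=1,PS=0
  L3 @0x60[13] → 0x62003  P=1,RW=1,US=0,PS=0
  ⇒ fault: PROTECTION_VIOLATION  — 4 lookups
#5 VA=0x58040000E3B (r,kernel):
  TLB hit vpn=0x58040000 → PA=0x4FE3B
#6 VA=0x505C000035A (r,kernel):
  L0 @0x3D[10] → 0x65007  P=1,RW=1,US=1,PS=0
  L1 @0x65[23] → 0x67087  P=1,RW=1,US=1,PS=1
  ✓ 0x6735A (huge @L1)  — 2 lookups

Access #0 PA: 0x48359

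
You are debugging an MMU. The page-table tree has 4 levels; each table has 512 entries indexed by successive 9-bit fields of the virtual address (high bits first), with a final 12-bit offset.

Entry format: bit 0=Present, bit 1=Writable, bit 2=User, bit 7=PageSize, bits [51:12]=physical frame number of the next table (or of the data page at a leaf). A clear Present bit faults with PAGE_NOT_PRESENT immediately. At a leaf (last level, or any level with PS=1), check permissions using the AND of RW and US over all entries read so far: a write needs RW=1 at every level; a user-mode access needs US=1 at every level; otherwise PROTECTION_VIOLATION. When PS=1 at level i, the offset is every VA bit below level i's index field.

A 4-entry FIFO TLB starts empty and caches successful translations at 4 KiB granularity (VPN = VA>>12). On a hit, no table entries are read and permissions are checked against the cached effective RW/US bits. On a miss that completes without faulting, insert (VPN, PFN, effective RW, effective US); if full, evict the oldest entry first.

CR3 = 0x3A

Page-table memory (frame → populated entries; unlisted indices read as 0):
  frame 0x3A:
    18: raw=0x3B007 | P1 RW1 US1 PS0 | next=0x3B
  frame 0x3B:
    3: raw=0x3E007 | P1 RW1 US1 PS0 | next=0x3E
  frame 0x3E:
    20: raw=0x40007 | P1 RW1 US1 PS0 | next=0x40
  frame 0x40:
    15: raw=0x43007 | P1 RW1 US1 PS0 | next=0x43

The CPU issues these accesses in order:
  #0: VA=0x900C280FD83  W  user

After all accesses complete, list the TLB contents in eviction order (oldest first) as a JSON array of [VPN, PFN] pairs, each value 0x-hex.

Per-access translation:
#0 VA=0x900C280FD83 (w,user):
  [0] read 0x3A idx=18: raw=0x3B007 flags P=1 W=1 U=1 S=0
  [1] read 0x3B idx=3: raw=0x3E007 flags P=1 W=1 U=1 S=0
  [2] read 0x3E idx=20: raw=0x40007 flags P=1 W=1 U=1 S=0
  [3] read 0x40 idx=15: raw=0x43007 flags P=1 W=1 U=1 S=0
  ⇒ phys 0x43D83  [4 reads]

TLB: [["0x900C280F", "0x43"]]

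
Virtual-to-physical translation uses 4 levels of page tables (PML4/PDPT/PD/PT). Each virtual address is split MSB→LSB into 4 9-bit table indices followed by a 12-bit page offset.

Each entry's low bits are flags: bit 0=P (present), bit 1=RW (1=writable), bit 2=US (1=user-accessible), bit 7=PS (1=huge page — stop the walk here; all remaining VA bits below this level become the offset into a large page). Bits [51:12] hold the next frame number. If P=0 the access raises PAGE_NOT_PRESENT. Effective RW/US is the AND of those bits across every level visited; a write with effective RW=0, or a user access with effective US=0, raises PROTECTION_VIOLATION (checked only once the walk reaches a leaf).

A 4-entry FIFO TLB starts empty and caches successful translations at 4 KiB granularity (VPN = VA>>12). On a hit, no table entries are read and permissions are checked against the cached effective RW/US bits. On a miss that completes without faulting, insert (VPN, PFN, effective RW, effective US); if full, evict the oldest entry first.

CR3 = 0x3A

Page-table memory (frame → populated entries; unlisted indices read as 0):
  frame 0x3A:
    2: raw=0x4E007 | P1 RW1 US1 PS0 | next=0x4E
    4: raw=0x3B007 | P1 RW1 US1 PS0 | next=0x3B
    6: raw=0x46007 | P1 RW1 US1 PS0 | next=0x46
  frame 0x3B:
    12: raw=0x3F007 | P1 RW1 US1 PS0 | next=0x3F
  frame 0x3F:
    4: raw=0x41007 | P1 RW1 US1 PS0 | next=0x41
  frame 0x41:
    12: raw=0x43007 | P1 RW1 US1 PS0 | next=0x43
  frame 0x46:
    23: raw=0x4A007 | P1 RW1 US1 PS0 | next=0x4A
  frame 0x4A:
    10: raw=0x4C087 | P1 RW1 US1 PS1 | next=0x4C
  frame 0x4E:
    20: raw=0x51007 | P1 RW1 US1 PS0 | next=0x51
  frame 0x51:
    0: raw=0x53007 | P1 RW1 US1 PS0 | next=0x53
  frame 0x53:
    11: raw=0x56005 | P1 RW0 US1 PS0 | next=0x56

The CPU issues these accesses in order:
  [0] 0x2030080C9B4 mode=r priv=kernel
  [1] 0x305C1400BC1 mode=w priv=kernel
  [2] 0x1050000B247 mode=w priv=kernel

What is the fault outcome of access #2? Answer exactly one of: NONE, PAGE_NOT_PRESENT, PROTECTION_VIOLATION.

Per-access translation:
#0 VA=0x2030080C9B4 (r,kernel):
  lvl0: tbl 0x3A, slot 4 ⇒ 0x3B007 (P1/RW1/US1/PS0)
  lvl1: tbl 0x3B, slot 12 ⇒ 0x3F007 (P1/RW1/US1/PS0)
  lvl2: tbl 0x3F, slot 4 ⇒ 0x41007 (P1/RW1/US1/PS0)
  lvl3: tbl 0x41, slot 12 ⇒ 0x43007 (P1/RW1/US1/PS0)
  ✓ 0x439B4  — 4 lookups
#1 VA=0x305C1400BC1 (w,kernel):
  lvl0: tbl 0x3A, slot 6 ⇒ 0x46007 (P1/RW1/US1/PS0)
  lvl1: tbl 0x46, slot 23 ⇒ 0x4A007 (P1/RW1/US1/PS0)
  lvl2: tbl 0x4A, slot 10 ⇒ 0x4C087 (P1/RW1/US1/PS1)
  ✓ 0x4CBC1 (huge @L2)  — 3 lookups
#2 VA=0x1050000B247 (w,kernel):
  lvl0: tbl 0x3A, slot 2 ⇒ 0x4E007 (P1/RW1/US1/PS0)
  lvl1: tbl 0x4E, slot 20 ⇒ 0x51007 (P1/RW1/US1/PS0)
  lvl2: tbl 0x51, slot 0 ⇒ 0x53007 (P1/RW1/US1/PS0)
  lvl3: tbl 0x53, slot 11 ⇒ 0x56005 (P1/RW0/US1/PS0)
  → PROTECTION_VIOLATION  (4 entries read)

Access #2 fault: PROTECTION_VIOLATION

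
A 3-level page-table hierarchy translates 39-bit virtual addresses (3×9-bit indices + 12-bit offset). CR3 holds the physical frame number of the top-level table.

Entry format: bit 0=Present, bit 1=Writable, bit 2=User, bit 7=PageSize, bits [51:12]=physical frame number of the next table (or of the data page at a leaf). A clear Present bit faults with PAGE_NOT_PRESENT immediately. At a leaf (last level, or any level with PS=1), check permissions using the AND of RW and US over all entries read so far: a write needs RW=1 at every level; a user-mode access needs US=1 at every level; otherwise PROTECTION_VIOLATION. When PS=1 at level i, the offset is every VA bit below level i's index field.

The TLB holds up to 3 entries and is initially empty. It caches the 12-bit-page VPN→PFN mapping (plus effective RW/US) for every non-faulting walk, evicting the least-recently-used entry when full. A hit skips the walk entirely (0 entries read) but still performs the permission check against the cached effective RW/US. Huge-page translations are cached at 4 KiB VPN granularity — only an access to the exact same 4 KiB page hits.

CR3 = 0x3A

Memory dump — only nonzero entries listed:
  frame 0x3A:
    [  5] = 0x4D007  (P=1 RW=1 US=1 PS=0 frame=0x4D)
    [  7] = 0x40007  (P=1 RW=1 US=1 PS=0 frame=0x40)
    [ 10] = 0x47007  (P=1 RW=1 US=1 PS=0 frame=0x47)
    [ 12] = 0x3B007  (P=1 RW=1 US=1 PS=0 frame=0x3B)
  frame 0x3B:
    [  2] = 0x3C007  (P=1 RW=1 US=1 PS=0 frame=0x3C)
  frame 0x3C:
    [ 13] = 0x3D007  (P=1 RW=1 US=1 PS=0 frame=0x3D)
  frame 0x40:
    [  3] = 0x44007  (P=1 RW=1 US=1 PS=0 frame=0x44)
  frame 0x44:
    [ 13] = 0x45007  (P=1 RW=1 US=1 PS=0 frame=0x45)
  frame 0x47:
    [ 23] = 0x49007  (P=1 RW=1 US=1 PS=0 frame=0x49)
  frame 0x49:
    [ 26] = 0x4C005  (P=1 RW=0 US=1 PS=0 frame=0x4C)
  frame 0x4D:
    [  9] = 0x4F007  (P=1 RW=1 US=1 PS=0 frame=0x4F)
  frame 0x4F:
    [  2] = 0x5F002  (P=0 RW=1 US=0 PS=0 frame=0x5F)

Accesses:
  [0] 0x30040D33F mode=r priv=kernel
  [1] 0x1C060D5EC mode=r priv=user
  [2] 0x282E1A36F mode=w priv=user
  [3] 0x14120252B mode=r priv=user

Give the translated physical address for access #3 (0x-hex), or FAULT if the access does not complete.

Walk each access:
#0 VA=0x30040D33F (r,kernel):
  lvl0: tbl 0x3A, slot 12 ⇒ 0x3B007 (P1/RW1/US1/PS0)
  lvl1: tbl 0x3B, slot 2 ⇒ 0x3C007 (P1/RW1/US1/PS0)
  lvl2: tbl 0x3C, slot 13 ⇒ 0x3D007 (P1/RW1/US1/PS0)
  ✓ 0x3D33F  — 3 lookups
#1 VA=0x1C060D5EC (r,user):
  lvl0: tbl 0x3A, slot 7 ⇒ 0x40007 (P1/RW1/US1/PS0)
  lvl1: tbl 0x40, slot 3 ⇒ 0x44007 (P1/RW1/US1/PS0)
  lvl2: tbl 0x44, slot 13 ⇒ 0x45007 (P1/RW1/US1/PS0)
  ✓ 0x455EC  — 3 lookups
#2 VA=0x282E1A36F (w,user):
  lvl0: tbl 0x3A, slot 10 ⇒ 0x47007 (P1/RW1/US1/PS0)
  lvl1: tbl 0x47, slot 23 ⇒ 0x49007 (P1/RW1/US1/PS0)
  lvl2: tbl 0x49, slot 26 ⇒ 0x4C005 (P1/RW0/US1/PS0)
  ⇒ fault: PROTECTION_VIOLATION  — 3 lookups
#3 VA=0x14120252B (r,user):
  lvl0: tbl 0x3A, slot 5 ⇒ 0x4D007 (P1/RW1/US1/PS0)
  lvl1: tbl 0x4D, slot 9 ⇒ 0x4F007 (P1/RW1/US1/PS0)
  lvl2: tbl 0x4F, slot 2 ⇒ 0x5F002 (P0/RW1/US0/PS0)
  ⇒ fault: PAGE_NOT_PRESENT  — 3 lookups

Access #3 PA: FAULT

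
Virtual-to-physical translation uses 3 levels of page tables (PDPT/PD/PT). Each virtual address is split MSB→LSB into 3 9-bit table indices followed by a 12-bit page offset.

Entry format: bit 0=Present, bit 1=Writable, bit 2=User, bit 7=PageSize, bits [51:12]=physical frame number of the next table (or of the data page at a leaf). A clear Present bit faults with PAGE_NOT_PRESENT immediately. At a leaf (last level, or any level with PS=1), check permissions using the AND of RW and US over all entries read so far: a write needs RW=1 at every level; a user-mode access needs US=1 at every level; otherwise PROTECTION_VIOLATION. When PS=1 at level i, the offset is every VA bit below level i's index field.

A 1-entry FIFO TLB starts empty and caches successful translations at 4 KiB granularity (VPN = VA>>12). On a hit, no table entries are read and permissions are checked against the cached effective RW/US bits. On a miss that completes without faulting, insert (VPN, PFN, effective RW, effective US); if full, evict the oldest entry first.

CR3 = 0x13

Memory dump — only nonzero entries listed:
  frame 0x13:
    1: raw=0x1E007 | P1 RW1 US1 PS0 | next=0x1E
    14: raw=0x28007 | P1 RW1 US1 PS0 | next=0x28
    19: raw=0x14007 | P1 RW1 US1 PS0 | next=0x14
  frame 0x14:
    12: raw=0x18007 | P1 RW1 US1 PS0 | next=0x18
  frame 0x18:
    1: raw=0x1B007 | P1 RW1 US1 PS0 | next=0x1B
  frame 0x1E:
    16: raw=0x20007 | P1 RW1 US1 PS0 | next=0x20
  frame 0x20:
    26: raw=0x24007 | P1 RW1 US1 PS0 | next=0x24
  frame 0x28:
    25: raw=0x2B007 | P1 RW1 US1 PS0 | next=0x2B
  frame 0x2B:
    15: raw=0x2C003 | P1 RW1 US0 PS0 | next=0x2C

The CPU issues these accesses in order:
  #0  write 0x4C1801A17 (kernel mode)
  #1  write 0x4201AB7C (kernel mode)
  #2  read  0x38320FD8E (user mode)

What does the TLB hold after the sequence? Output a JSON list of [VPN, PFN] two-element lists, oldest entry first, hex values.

Trace:
#0 VA=0x4C1801A17 (w,kernel):
  L0 @0x13[19] → 0x14007  P=1,RW=1,US=1,PS=0
  L1 @0x14[12] → 0x18007  P=1,RW=1,US=1,PS=0
  L2 @0x18[1] → 0x1B007  P=1,RW=1,US=1,PS=0
  → PA=0x1BA17  (3 entries read)
#1 VA=0x4201AB7C (w,kernel):
  L0 @0x13[1] → 0x1E007  P=1,RW=1,US=1,PS=0
  L1 @0x1E[16] → 0x20007  P=1,RW=1,US=1,PS=0
  L2 @0x20[26] → 0x24007  P=1,RW=1,US=1,PS=0
  → PA=0x24B7C  (3 entries read)
#2 VA=0x38320FD8E (r,user):
  L0 @0x13[14] → 0x28007  P=1,RW=1,US=1,PS=0
  L1 @0x28[25] → 0x2B007  P=1,RW=1,US=1,PS=0
  L2 @0x2B[15] → 0x2C003  P=1,RW=1,US=0,PS=0
  ⇒ fault: PROTECTION_VIOLATION  — 3 lookups

TLB: [["0x4201A", "0x24"]]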